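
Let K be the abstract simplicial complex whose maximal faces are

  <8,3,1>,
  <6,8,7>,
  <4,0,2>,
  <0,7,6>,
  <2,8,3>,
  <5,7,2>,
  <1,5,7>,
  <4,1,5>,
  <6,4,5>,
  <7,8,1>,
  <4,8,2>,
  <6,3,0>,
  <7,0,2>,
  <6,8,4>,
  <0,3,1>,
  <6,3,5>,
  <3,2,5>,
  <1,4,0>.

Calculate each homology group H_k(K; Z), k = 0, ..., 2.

H_0 = Z,  H_1 = Z^2,  H_2 = Z.

Order the vertices as 0 < 1 < 2 < 3 < 4 < 5 < 6 < 7 < 8. Listing each simplex with vertices in this order, K has dimension 2 with simplices:

  0-simplices (9): [0], [1], [2], [3], [4], [5], [6], [7], [8]
  1-simplices (27): (27 of them)
  2-simplices (18): [0,1,3], [0,1,4], [0,2,4], [0,2,7], [0,3,6], [0,6,7], [1,3,8], [1,4,5], [1,5,7], [1,7,8], [2,3,5], [2,3,8], [2,4,8], [2,5,7], [3,5,6], [4,5,6], [4,6,8], [6,7,8]

giving chain groups C_0 ≅ Z^9, C_1 ≅ Z^27, C_2 ≅ Z^18.

Boundary ∂_1: C_1 → C_0 maps an edge to its endpoints' difference, ∂[p,q] = q − p. For instance
  ∂[1,4] = [4] − [1].
The resulting 9×27 matrix has rank 8, and its Smith normal form has invariant factors (1,1,1,1,1,1,1,1).

∂_2: C_2 → C_1 acts by ∂[p,q,r] = [q,r] − [p,r] + [p,q]. For instance
  ∂[0,1,4] = [1,4] − [0,4] + [0,1],
  ∂[0,1,3] = [1,3] − [0,3] + [0,1].
As a 27×18 matrix over Z this has rank 17, with invariant factors (1,1,1,1,1,1,1,1,1,1,1,1,1,1,1,1,1).

Now H_k = ker ∂_k / im ∂_{k+1}, so:

  H_0: rank C_0 − rank ∂_1 = 9 − 8 = 1, and the invariant factors of ∂_1 are all 1, so H_0 = Z.
  H_1: rank ker ∂_1 − rank ∂_2 = (27 − 8) − 17 = 2, and the invariant factors of ∂_2 are all 1, so H_1 = Z^2.
  H_2: rank ker ∂_2 − rank ∂_3 = (18 − 17) − 0 = 1, and there is no ∂_3, so H_2 = Z.

As a check, the Euler characteristic is 9 − 27 + 18 = 0, which agrees with 1 − 2 + 1 = 0.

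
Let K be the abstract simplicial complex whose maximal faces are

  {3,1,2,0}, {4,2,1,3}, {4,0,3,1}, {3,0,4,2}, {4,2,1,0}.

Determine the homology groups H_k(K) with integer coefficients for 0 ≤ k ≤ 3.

H_0 = Z,  H_1 = 0,  H_2 = 0,  H_3 = Z.

We work with the vertex ordering 0 < 1 < 2 < 3 < 4. The simplices of K, each written with vertices in increasing order, are:

  0-simplices (5): [0], [1], [2], [3], [4]
  1-simplices (10): [0,1], [0,2], [0,3], [0,4], [1,2], [1,3], [1,4], [2,3], [2,4], [3,4]
  2-simplices (10): [0,1,2], [0,1,3], [0,1,4], [0,2,3], [0,2,4], [0,3,4], [1,2,3], [1,2,4], [1,3,4], [2,3,4]
  3-simplices (5): [0,1,2,3], [0,1,2,4], [0,1,3,4], [0,2,3,4], [1,2,3,4]

so the chain groups are C_0 ≅ Z^5, C_1 ≅ Z^10, C_2 ≅ Z^10, C_3 ≅ Z^5.

Boundary ∂_1: C_1 → C_0 maps an edge to its endpoints' difference, ∂[p,q] = q − p.
As a 5×10 matrix over Z this has rank 4, with invariant factors (1,1,1,1).

∂_2: C_2 → C_1 acts by ∂[p,q,r] = [q,r] − [p,r] + [p,q]. For instance
  ∂[2,3,4] = [3,4] − [2,4] + [2,3],
  ∂[0,2,3] = [2,3] − [0,3] + [0,2].
This gives a 10×10 integer matrix of rank 6; reducing to Smith normal form yields diagonal entries (1,1,1,1,1,1).

Boundary ∂_3: C_3 → C_2 sends each 3-simplex σ to the alternating sum Σ_i (−1)^i (σ with its i-th vertex removed). For instance
  ∂[1,2,3,4] = [2,3,4] − [1,3,4] + [1,2,4] − [1,2,3],
  ∂[0,1,2,3] = [1,2,3] − [0,2,3] + [0,1,3] − [0,1,2].
As a 10×5 matrix over Z this has rank 4, with invariant factors (1,1,1,1).

Reading off H_k = ker ∂_k / im ∂_{k+1}:

  H_0: rank C_0 − rank ∂_1 = 5 − 4 = 1, and the invariant factors of ∂_1 are all 1, so H_0 = Z.
  H_1: rank ker ∂_1 − rank ∂_2 = (10 − 4) − 6 = 0, and the invariant factors of ∂_2 are all 1, so H_1 = 0.
  H_2: rank ker ∂_2 − rank ∂_3 = (10 − 6) − 4 = 0, and the invariant factors of ∂_3 are all 1, so H_2 = 0.
  H_3: rank ker ∂_3 − rank ∂_4 = (5 − 4) − 0 = 1, and there is no ∂_4, so H_3 = Z.

(K is a triangulation of the 3-sphere S^3.)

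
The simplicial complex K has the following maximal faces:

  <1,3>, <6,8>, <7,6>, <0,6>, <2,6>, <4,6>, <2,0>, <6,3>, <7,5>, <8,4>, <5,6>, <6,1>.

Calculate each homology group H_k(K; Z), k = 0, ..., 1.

H_0 = Z,  H_1 = Z^4.

Fix the vertex order 0 < 1 < 2 < 3 < 4 < 5 < 6 < 7 < 8 and write every simplex with vertices in increasing order. Then dim K = 1 and the simplices of K are:

  0-simplices (9): [0], [1], [2], [3], [4], [5], [6], [7], [8]
  1-simplices (12): [0,2], [0,6], [1,3], [1,6], [2,6], [3,6], [4,6], [4,8], [5,6], [5,7], [6,7], [6,8]

giving chain groups C_0 ≅ Z^9, C_1 ≅ Z^12.

∂_1: C_1 → C_0 is given by ∂[p,q] = [q] − [p].
This gives a 9×12 integer matrix of rank 8; reducing to Smith normal form yields diagonal entries (1,1,1,1,1,1,1,1).

From H_k ≅ ker(∂_k) / im(∂_{k+1}) we obtain:

  H_0: rank C_0 − rank ∂_1 = 9 − 8 = 1, and the invariant factors of ∂_1 are all 1, so H_0 = Z.
  H_1: rank ker ∂_1 − rank ∂_2 = (12 − 8) − 0 = 4, and there is no ∂_2, so H_1 = Z^4.

As a check, the Euler characteristic is 9 − 12 = -3, which agrees with 1 − 4 = -3.
(K is a triangulation of a wedge of 4 circles.)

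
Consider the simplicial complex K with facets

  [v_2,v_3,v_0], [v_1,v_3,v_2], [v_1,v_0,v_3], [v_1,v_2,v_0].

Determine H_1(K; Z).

We work with the vertex ordering v_0 < v_1 < v_2 < v_3. The simplices of K, each written with vertices in increasing order, are:

  0-simplices (4): [v_0], [v_1], [v_2], [v_3]
  1-simplices (6): [v_0,v_1], [v_0,v_2], [v_0,v_3], [v_1,v_2], [v_1,v_3], [v_2,v_3]
  2-simplices (4): [v_0,v_1,v_2], [v_0,v_1,v_3], [v_0,v_2,v_3], [v_1,v_2,v_3]

giving chain groups C_0 ≅ Z^4, C_1 ≅ Z^6, C_2 ≅ Z^4.

Boundary ∂_1: C_1 → C_0 sends each edge [p,q] (with p < q) to q − p.
As a 4×6 matrix over Z this has rank 3, with invariant factors (1,1,1).

Boundary ∂_2: C_2 → C_1 sends each 2-simplex [p,q,r] to [q,r] − [p,r] + [p,q]. For instance
  ∂[v_1,v_2,v_3] = [v_2,v_3] − [v_1,v_3] + [v_1,v_2],
  ∂[v_0,v_1,v_2] = [v_1,v_2] − [v_0,v_2] + [v_0,v_1].
The resulting 6×4 matrix has rank 3, and its Smith normal form has invariant factors (1,1,1).

From H_k ≅ ker(∂_k) / im(∂_{k+1}) we obtain:

  H_1: rank ker ∂_1 − rank ∂_2 = (6 − 3) − 3 = 0, and the invariant factors of ∂_2 are all 1, so H_1 = 0.

(K is a triangulation of the 2-sphere S^2.)

H_1 ≅ 0.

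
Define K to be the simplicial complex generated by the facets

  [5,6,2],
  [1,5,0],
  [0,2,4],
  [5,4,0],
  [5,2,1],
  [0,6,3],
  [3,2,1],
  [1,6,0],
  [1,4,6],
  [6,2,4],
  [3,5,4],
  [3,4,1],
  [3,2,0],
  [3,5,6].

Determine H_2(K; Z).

Take the total order 0 < 1 < 2 < 3 < 4 < 5 < 6 on the vertex set. Then K (dimension 2) consists of the simplices:

  0-simplices (7): [0], [1], [2], [3], [4], [5], [6]
  1-simplices (21): [0,1], [0,2], [0,3], [0,4], [0,5], [0,6], [1,2], [1,3], [1,4], [1,5], [1,6], [2,3], [2,4], [2,5], [2,6], [3,4], [3,5], [3,6], [4,5], [4,6], [5,6]
  2-simplices (14): [0,1,5], [0,1,6], [0,2,3], [0,2,4], [0,3,6], [0,4,5], [1,2,3], [1,2,5], [1,3,4], [1,4,6], [2,4,6], [2,5,6], [3,4,5], [3,5,6]

Hence C_0 ≅ Z^7, C_1 ≅ Z^21, C_2 ≅ Z^14.

The boundary map ∂_1: C_1 → C_0 maps an edge to its endpoints' difference, ∂[p,q] = q − p. For instance
  ∂[2,3] = [3] − [2].
This gives a 7×21 integer matrix of rank 6; reducing to Smith normal form yields diagonal entries (1,1,1,1,1,1).

Boundary ∂_2: C_2 → C_1 sends each 2-simplex [p,q,r] to [q,r] − [p,r] + [p,q]. For instance
  ∂[3,5,6] = [5,6] − [3,6] + [3,5],
  ∂[0,1,5] = [1,5] − [0,5] + [0,1].
This gives a 21×14 integer matrix of rank 13; reducing to Smith normal form yields diagonal entries (1,1,1,1,1,1,1,1,1,1,1,1,1).

From H_k ≅ ker(∂_k) / im(∂_{k+1}) we obtain:

  H_2: rank ker ∂_2 − rank ∂_3 = (14 − 13) − 0 = 1, and there is no ∂_3, so H_2 ≅ Z.

(K is a triangulation of the torus T^2.)

H_2 = Z.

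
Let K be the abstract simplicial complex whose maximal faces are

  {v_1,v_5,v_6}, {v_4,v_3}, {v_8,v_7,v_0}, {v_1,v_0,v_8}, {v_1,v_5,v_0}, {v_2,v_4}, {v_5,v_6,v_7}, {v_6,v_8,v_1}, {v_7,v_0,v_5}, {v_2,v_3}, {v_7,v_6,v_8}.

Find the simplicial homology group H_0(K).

Order the vertices as v_0 < v_1 < v_2 < v_3 < v_4 < v_5 < v_6 < v_7 < v_8. Listing each simplex with vertices in this order, K has dimension 2 with simplices:

  0-simplices (9): [v_0], [v_1], [v_2], [v_3], [v_4], [v_5], [v_6], [v_7], [v_8]
  1-simplices (15): (15 of them)
  2-simplices (8): [v_0,v_1,v_5], [v_0,v_1,v_8], [v_0,v_5,v_7], [v_0,v_7,v_8], [v_1,v_5,v_6], [v_1,v_6,v_8], [v_5,v_6,v_7], [v_6,v_7,v_8]

Hence C_0 ≅ Z^9, C_1 ≅ Z^15, C_2 ≅ Z^8.

Boundary ∂_1: C_1 → C_0 maps an edge to its endpoints' difference, ∂[p,q] = q − p. For instance
  ∂[v_1,v_5] = [v_5] − [v_1].
The resulting 9×15 matrix has rank 7, and its Smith normal form has invariant factors (1,1,1,1,1,1,1).

Boundary ∂_2: C_2 → C_1 acts by ∂[p,q,r] = [q,r] − [p,r] + [p,q]. For instance
  ∂[v_1,v_5,v_6] = [v_5,v_6] − [v_1,v_6] + [v_1,v_5],
  ∂[v_0,v_5,v_7] = [v_5,v_7] − [v_0,v_7] + [v_0,v_5].
As a 15×8 matrix over Z this has rank 7, with invariant factors (1,1,1,1,1,1,1).

Reading off H_k = ker ∂_k / im ∂_{k+1}:

  H_0: rank C_0 − rank ∂_1 = 9 − 7 = 2, and the invariant factors of ∂_1 are all 1, so H_0 = Z^2.

H_0 = Z^2.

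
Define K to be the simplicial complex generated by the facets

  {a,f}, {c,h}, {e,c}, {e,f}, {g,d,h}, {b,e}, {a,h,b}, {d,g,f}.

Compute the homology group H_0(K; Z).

H_0 = Z.

K has 8 vertices, 13 edges, 3 triangles.
rank ∂_0 = 0, rank ∂_1 = 7 ⇒ b_0 = 8 − 0 − 7 = 1; all invariant factors of ∂_1 are 1 so no torsion. So H_0 = Z.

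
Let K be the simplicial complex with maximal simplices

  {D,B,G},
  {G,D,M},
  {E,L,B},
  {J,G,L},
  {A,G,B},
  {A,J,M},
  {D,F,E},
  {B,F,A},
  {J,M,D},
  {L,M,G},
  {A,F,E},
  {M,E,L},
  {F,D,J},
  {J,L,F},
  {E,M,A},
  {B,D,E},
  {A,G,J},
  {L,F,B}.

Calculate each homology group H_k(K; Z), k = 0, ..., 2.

Order the vertices as A < B < D < E < F < G < J < L < M. Listing each simplex with vertices in this order, K has dimension 2 with simplices:

  0-simplices (9): A, B, D, E, F, G, J, L, M
  1-simplices (27): AB, AE, AF, AG, AJ, AM, BD, BE, BF, BG, BL, DE, DF, DG, DJ, DM, EF, EL, EM, FJ, FL, GJ, GL, GM, JL, JM, LM
  2-simplices (18): ABF, ABG, AEF, AEM, AGJ, AJM, BDE, BDG, BEL, BFL, DEF, DFJ, DGM, DJM, ELM, FJL, GJL, GLM

Hence C_0 ≅ Z^9, C_1 ≅ Z^27, C_2 ≅ Z^18.

The boundary map ∂_1: C_1 → C_0 maps an edge to its endpoints' difference, ∂[p,q] = q − p. For instance
  ∂JL = L − J.
The 9×27 boundary matrix has rank 8 and Smith normal form diag(1,1,1,1,1,1,1,1).

∂_2: C_2 → C_1 acts by ∂[p,q,r] = [q,r] − [p,r] + [p,q]. For instance
  ∂ABG = BG − AG + AB,
  ∂BEL = EL − BL + BE.
The resulting 27×18 matrix has rank 18, and its Smith normal form has invariant factors (1,1,1,1,1,1,1,1,1,1,1,1,1,1,1,1,1,2).

Now H_k = ker ∂_k / im ∂_{k+1}, so:

  H_0: rank C_0 − rank ∂_1 = 9 − 8 = 1, and the invariant factors of ∂_1 are all 1, so H_0 = Z.
  H_1: rank ker ∂_1 − rank ∂_2 = (27 − 8) − 18 = 1, and ∂_2 has invariant factor 2 > 1, so H_1 = Z ⊕ Z/2.
  H_2: rank ker ∂_2 − rank ∂_3 = (18 − 18) − 0 = 0, and there is no ∂_3, so H_2 = 0.

H_0 = Z,  H_1 = Z ⊕ Z/2,  H_2 = 0.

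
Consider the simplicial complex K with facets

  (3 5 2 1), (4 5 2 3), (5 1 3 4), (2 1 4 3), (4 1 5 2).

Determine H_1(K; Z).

Order the vertices as 1 < 2 < 3 < 4 < 5. Listing each simplex with vertices in this order, K has dimension 3 with simplices:

  0-simplices (5): [1], [2], [3], [4], [5]
  1-simplices (10): [1,2], [1,3], [1,4], [1,5], [2,3], [2,4], [2,5], [3,4], [3,5], [4,5]
  2-simplices (10): [1,2,3], [1,2,4], [1,2,5], [1,3,4], [1,3,5], [1,4,5], [2,3,4], [2,3,5], [2,4,5], [3,4,5]
  3-simplices (5): [1,2,3,4], [1,2,3,5], [1,2,4,5], [1,3,4,5], [2,3,4,5]

Hence C_0 ≅ Z^5, C_1 ≅ Z^10, C_2 ≅ Z^10, C_3 ≅ Z^5.

The boundary map ∂_1: C_1 → C_0 maps an edge to its endpoints' difference, ∂[p,q] = q − p.
As a 5×10 matrix over Z this has rank 4, with invariant factors (1,1,1,1).

∂_2: C_2 → C_1 acts by ∂[p,q,r] = [q,r] − [p,r] + [p,q]. For instance
  ∂[1,2,3] = [2,3] − [1,3] + [1,2],
  ∂[1,2,4] = [2,4] − [1,4] + [1,2].
As a 10×10 matrix over Z this has rank 6, with invariant factors (1,1,1,1,1,1).

Boundary ∂_3: C_3 → C_2 sends each 3-simplex σ to the alternating sum Σ_i (−1)^i (σ with its i-th vertex removed). For instance
  ∂[1,2,4,5] = [2,4,5] − [1,4,5] + [1,2,5] − [1,2,4],
  ∂[1,3,4,5] = [3,4,5] − [1,4,5] + [1,3,5] − [1,3,4].
As a 10×5 matrix over Z this has rank 4, with invariant factors (1,1,1,1).

From H_k ≅ ker(∂_k) / im(∂_{k+1}) we obtain:

  H_1: rank ker ∂_1 − rank ∂_2 = (10 − 4) − 6 = 0, and the invariant factors of ∂_2 are all 1, so H_1 = 0.

H_1 = 0.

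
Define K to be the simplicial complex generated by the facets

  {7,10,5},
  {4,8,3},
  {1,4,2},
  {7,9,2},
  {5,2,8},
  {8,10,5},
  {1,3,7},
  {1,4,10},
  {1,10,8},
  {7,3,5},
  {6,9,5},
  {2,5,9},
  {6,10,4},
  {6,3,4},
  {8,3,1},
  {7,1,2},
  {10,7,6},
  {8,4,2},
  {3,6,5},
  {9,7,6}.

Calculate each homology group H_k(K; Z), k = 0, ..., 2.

Fix the vertex order 1 < 2 < 3 < 4 < 5 < 6 < 7 < 8 < 9 < 10 and write every simplex with vertices in increasing order. Then dim K = 2 and the simplices of K are:

  0-simplices (10): [1], [2], [3], [4], [5], [6], [7], [8], [9], [10]
  1-simplices (30): (30 of them)
  2-simplices (20): (20 of them)

giving chain groups C_0 ≅ Z^10, C_1 ≅ Z^30, C_2 ≅ Z^20.

∂_1: C_1 → C_0 sends each edge [p,q] (with p < q) to q − p. For instance
  ∂[3,8] = [8] − [3].
As a 10×30 matrix over Z this has rank 9, with invariant factors (1,1,1,1,1,1,1,1,1).

Boundary ∂_2: C_2 → C_1 sends each 2-simplex [p,q,r] to [q,r] − [p,r] + [p,q]. For instance
  ∂[3,5,7] = [5,7] − [3,7] + [3,5],
  ∂[2,5,9] = [5,9] − [2,9] + [2,5].
As a 30×20 matrix over Z this has rank 20, with invariant factors (1,1,1,1,1,1,1,1,1,1,1,1,1,1,1,1,1,1,1,2).

Reading off H_k = ker ∂_k / im ∂_{k+1}:

  H_0: rank C_0 − rank ∂_1 = 10 − 9 = 1, and the invariant factors of ∂_1 are all 1, so H_0 ≅ Z.
  H_1: rank ker ∂_1 − rank ∂_2 = (30 − 9) − 20 = 1, and ∂_2 has invariant factor 2 > 1, so H_1 ≅ Z ⊕ Z_2.
  H_2: rank ker ∂_2 − rank ∂_3 = (20 − 20) − 0 = 0, and there is no ∂_3, so H_2 ≅ 0.

As a check, the Euler characteristic is 10 − 30 + 20 = 0, which agrees with 1 − 1 + 0 = 0.

H_0 = Z,  H_1 = Z ⊕ Z_2,  H_2 = 0.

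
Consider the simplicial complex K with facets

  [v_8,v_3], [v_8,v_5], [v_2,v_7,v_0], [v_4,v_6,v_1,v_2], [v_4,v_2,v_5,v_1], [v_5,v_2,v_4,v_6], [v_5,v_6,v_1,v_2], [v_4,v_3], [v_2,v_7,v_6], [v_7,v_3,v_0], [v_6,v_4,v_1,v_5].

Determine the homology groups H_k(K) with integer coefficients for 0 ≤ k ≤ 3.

Fix the vertex order v_0 < v_1 < v_2 < v_3 < v_4 < v_5 < v_6 < v_7 < v_8 and write every simplex with vertices in increasing order. Then dim K = 3 and the simplices of K are:

  0-simplices (9): [v_0], [v_1], [v_2], [v_3], [v_4], [v_5], [v_6], [v_7], [v_8]
  1-simplices (19): (19 of them)
  2-simplices (13): (13 of them)
  3-simplices (5): [v_1,v_2,v_4,v_5], [v_1,v_2,v_4,v_6], [v_1,v_2,v_5,v_6], [v_1,v_4,v_5,v_6], [v_2,v_4,v_5,v_6]

so the chain groups are C_0 ≅ Z^9, C_1 ≅ Z^19, C_2 ≅ Z^13, C_3 ≅ Z^5.

Boundary ∂_1: C_1 → C_0 maps an edge to its endpoints' difference, ∂[p,q] = q − p.
The 9×19 boundary matrix has rank 8 and Smith normal form diag(1,1,1,1,1,1,1,1).

∂_2: C_2 → C_1 maps a triangle to the signed sum of its edges. For instance
  ∂[v_1,v_4,v_5] = [v_4,v_5] − [v_1,v_5] + [v_1,v_4],
  ∂[v_0,v_2,v_7] = [v_2,v_7] − [v_0,v_7] + [v_0,v_2].
As a 19×13 matrix over Z this has rank 9, with invariant factors (1,1,1,1,1,1,1,1,1).

The boundary map ∂_3: C_3 → C_2 sends each 3-simplex σ to the alternating sum Σ_i (−1)^i (σ with its i-th vertex removed). For instance
  ∂[v_2,v_4,v_5,v_6] = [v_4,v_5,v_6] − [v_2,v_5,v_6] + [v_2,v_4,v_6] − [v_2,v_4,v_5],
  ∂[v_1,v_2,v_5,v_6] = [v_2,v_5,v_6] − [v_1,v_5,v_6] + [v_1,v_2,v_6] − [v_1,v_2,v_5].
This gives a 13×5 integer matrix of rank 4; reducing to Smith normal form yields diagonal entries (1,1,1,1).

Now H_k = ker ∂_k / im ∂_{k+1}, so:

  H_0: rank C_0 − rank ∂_1 = 9 − 8 = 1, and the invariant factors of ∂_1 are all 1, so H_0 ≅ Z.
  H_1: rank ker ∂_1 − rank ∂_2 = (19 − 8) − 9 = 2, and the invariant factors of ∂_2 are all 1, so H_1 ≅ Z^2.
  H_2: rank ker ∂_2 − rank ∂_3 = (13 − 9) − 4 = 0, and the invariant factors of ∂_3 are all 1, so H_2 ≅ 0.
  H_3: rank ker ∂_3 − rank ∂_4 = (5 − 4) − 0 = 1, and there is no ∂_4, so H_3 ≅ Z.

H_0 ≅ Z,  H_1 ≅ Z^2,  H_2 = 0,  H_3 ≅ Z.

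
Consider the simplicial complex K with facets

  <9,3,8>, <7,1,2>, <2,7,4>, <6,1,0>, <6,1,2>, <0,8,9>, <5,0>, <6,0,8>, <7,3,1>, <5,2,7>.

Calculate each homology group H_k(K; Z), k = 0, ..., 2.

Order the vertices as 0 < 1 < 2 < 3 < 4 < 5 < 6 < 7 < 8 < 9. Listing each simplex with vertices in this order, K has dimension 2 with simplices:

  0-simplices (10): [0], [1], [2], [3], [4], [5], [6], [7], [8], [9]
  1-simplices (20): [0,1], [0,5], [0,6], [0,8], [0,9], [1,2], [1,3], [1,6], [1,7], [2,4], [2,5], [2,6], [2,7], [3,7], [3,8], [3,9], [4,7], [5,7], [6,8], [8,9]
  2-simplices (9): [0,1,6], [0,6,8], [0,8,9], [1,2,6], [1,2,7], [1,3,7], [2,4,7], [2,5,7], [3,8,9]

Hence C_0 ≅ Z^10, C_1 ≅ Z^20, C_2 ≅ Z^9.

Boundary ∂_1: C_1 → C_0 sends each edge [p,q] (with p < q) to q − p.
This gives a 10×20 integer matrix of rank 9; reducing to Smith normal form yields diagonal entries (1,1,1,1,1,1,1,1,1).

The boundary map ∂_2: C_2 → C_1 acts by ∂[p,q,r] = [q,r] − [p,r] + [p,q]. For instance
  ∂[1,2,7] = [2,7] − [1,7] + [1,2],
  ∂[3,8,9] = [8,9] − [3,9] + [3,8].
The 20×9 boundary matrix has rank 9 and Smith normal form diag(1,1,1,1,1,1,1,1,1).

Now H_k = ker ∂_k / im ∂_{k+1}, so:

  H_0: rank C_0 − rank ∂_1 = 10 − 9 = 1, and the invariant factors of ∂_1 are all 1, so H_0 ≅ Z.
  H_1: rank ker ∂_1 − rank ∂_2 = (20 − 9) − 9 = 2, and the invariant factors of ∂_2 are all 1, so H_1 ≅ Z^2.
  H_2: rank ker ∂_2 − rank ∂_3 = (9 − 9) − 0 = 0, and there is no ∂_3, so H_2 ≅ 0.

H_0 = Z,  H_1 = Z^2,  H_2 = 0.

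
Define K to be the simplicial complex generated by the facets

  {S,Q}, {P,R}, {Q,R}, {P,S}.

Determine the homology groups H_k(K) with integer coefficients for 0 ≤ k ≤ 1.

We work with the vertex ordering P < Q < R < S. The simplices of K, each written with vertices in increasing order, are:

  0-simplices (4): P, Q, R, S
  1-simplices (4): PR, PS, QR, QS

Hence C_0 ≅ Z^4, C_1 ≅ Z^4.

∂_1: C_1 → C_0 maps an edge to its endpoints' difference, ∂[p,q] = q − p.
This gives a 4×4 integer matrix of rank 3; reducing to Smith normal form yields diagonal entries (1,1,1).

Computing H_k = (kernel of ∂_k) / (image of ∂_{k+1}):

  H_0: rank C_0 − rank ∂_1 = 4 − 3 = 1, and the invariant factors of ∂_1 are all 1, so H_0 = Z.
  H_1: rank ker ∂_1 − rank ∂_2 = (4 − 3) − 0 = 1, and there is no ∂_2, so H_1 = Z.

H_0 = Z,  H_1 = Z.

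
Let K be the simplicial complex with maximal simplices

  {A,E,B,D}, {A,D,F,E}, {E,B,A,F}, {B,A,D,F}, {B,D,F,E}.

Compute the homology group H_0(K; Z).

H_0 ≅ Z.

Take the total order A < B < D < E < F on the vertex set. Then K (dimension 3) consists of the simplices:

  0-simplices (5): A, B, D, E, F
  1-simplices (10): AB, AD, AE, AF, BD, BE, BF, DE, DF, EF
  2-simplices (10): ABD, ABE, ABF, ADE, ADF, AEF, BDE, BDF, BEF, DEF
  3-simplices (5): ABDE, ABDF, ABEF, ADEF, BDEF

so the chain groups are C_0 ≅ Z^5, C_1 ≅ Z^10, C_2 ≅ Z^10, C_3 ≅ Z^5.

The boundary map ∂_1: C_1 → C_0 sends each edge [p,q] (with p < q) to q − p. For instance
  ∂AF = F − A.
As a 5×10 matrix over Z this has rank 4, with invariant factors (1,1,1,1).

Boundary ∂_2: C_2 → C_1 acts by ∂[p,q,r] = [q,r] − [p,r] + [p,q]. For instance
  ∂BEF = EF − BF + BE,
  ∂ADF = DF − AF + AD.
This gives a 10×10 integer matrix of rank 6; reducing to Smith normal form yields diagonal entries (1,1,1,1,1,1).

Boundary ∂_3: C_3 → C_2 sends each 3-simplex σ to the alternating sum Σ_i (−1)^i (σ with its i-th vertex removed). For instance
  ∂ADEF = DEF − AEF + ADF − ADE,
  ∂ABDE = BDE − ADE + ABE − ABD.
The 10×5 boundary matrix has rank 4 and Smith normal form diag(1,1,1,1).

Reading off H_k = ker ∂_k / im ∂_{k+1}:

  H_0: rank C_0 − rank ∂_1 = 5 − 4 = 1, and the invariant factors of ∂_1 are all 1, so H_0 ≅ Z.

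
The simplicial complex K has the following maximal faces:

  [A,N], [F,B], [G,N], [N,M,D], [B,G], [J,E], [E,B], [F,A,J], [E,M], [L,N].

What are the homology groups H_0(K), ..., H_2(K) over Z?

Take the total order A < B < D < E < F < G < J < L < M < N on the vertex set. Then K (dimension 2) consists of the simplices:

  0-simplices (10): A, B, D, E, F, G, J, L, M, N
  1-simplices (14): AF, AJ, AN, BE, BF, BG, DM, DN, EJ, EM, FJ, GN, LN, MN
  2-simplices (2): AFJ, DMN

giving chain groups C_0 ≅ Z^10, C_1 ≅ Z^14, C_2 ≅ Z^2.

∂_1: C_1 → C_0 sends each edge [p,q] (with p < q) to q − p. For instance
  ∂FJ = J − F.
As a 10×14 matrix over Z this has rank 9, with invariant factors (1,1,1,1,1,1,1,1,1).

Boundary ∂_2: C_2 → C_1 maps a triangle to the signed sum of its edges. For instance
  ∂DMN = MN − DN + DM,
  ∂AFJ = FJ − AJ + AF.
This gives a 14×2 integer matrix of rank 2; reducing to Smith normal form yields diagonal entries (1,1).

From H_k ≅ ker(∂_k) / im(∂_{k+1}) we obtain:

  H_0: rank C_0 − rank ∂_1 = 10 − 9 = 1, and the invariant factors of ∂_1 are all 1, so H_0 = Z.
  H_1: rank ker ∂_1 − rank ∂_2 = (14 − 9) − 2 = 3, and the invariant factors of ∂_2 are all 1, so H_1 = Z^3.
  H_2: rank ker ∂_2 − rank ∂_3 = (2 − 2) − 0 = 0, and there is no ∂_3, so H_2 = 0.

H_0 = Z,  H_1 = Z^3,  H_2 = 0.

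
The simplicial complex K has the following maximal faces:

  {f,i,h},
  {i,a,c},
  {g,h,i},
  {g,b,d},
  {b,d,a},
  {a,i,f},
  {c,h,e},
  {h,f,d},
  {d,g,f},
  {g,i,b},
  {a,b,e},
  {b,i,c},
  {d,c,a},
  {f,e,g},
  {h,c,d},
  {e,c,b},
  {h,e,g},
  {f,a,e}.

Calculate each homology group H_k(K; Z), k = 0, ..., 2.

H_0 ≅ Z,  H_1 ≅ Z × Z/2,  H_2 = 0.

Fix the vertex order a < b < c < d < e < f < g < h < i and write every simplex with vertices in increasing order. Then dim K = 2 and the simplices of K are:

  0-simplices (9): a, b, c, d, e, f, g, h, i
  1-simplices (27): ab, ac, ad, ae, af, ai, bc, bd, be, bg, bi, cd, ce, ch, ci, df, dg, dh, ef, eg, eh, fg, fh, fi, gh, gi, hi
  2-simplices (18): abd, abe, acd, aci, aef, afi, bce, bci, bdg, bgi, cdh, ceh, dfg, dfh, efg, egh, fhi, ghi

giving chain groups C_0 ≅ Z^9, C_1 ≅ Z^27, C_2 ≅ Z^18.

∂_1: C_1 → C_0 sends each edge [p,q] (with p < q) to q − p.
The resulting 9×27 matrix has rank 8, and its Smith normal form has invariant factors (1,1,1,1,1,1,1,1).

The boundary map ∂_2: C_2 → C_1 acts by ∂[p,q,r] = [q,r] − [p,r] + [p,q]. For instance
  ∂dfh = fh − dh + df,
  ∂fhi = hi − fi + fh.
This gives a 27×18 integer matrix of rank 18; reducing to Smith normal form yields diagonal entries (1,1,1,1,1,1,1,1,1,1,1,1,1,1,1,1,1,2).

Reading off H_k = ker ∂_k / im ∂_{k+1}:

  H_0: rank C_0 − rank ∂_1 = 9 − 8 = 1, and the invariant factors of ∂_1 are all 1, so H_0 ≅ Z.
  H_1: rank ker ∂_1 − rank ∂_2 = (27 − 8) − 18 = 1, and ∂_2 has invariant factor 2 > 1, so H_1 ≅ Z × Z/2.
  H_2: rank ker ∂_2 − rank ∂_3 = (18 − 18) − 0 = 0, and there is no ∂_3, so H_2 ≅ 0.

As a check, the Euler characteristic is 9 − 27 + 18 = 0, which agrees with 1 − 1 + 0 = 0.
(K is a triangulation of the Klein bottle.)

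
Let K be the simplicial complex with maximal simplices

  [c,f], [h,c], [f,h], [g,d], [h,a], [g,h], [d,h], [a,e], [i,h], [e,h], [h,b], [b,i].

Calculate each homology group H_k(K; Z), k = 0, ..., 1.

H_0 = Z,  H_1 = Z^4.

Take the total order a < b < c < d < e < f < g < h < i on the vertex set. Then K (dimension 1) consists of the simplices:

  0-simplices (9): a, b, c, d, e, f, g, h, i
  1-simplices (12): ae, ah, bh, bi, cf, ch, dg, dh, eh, fh, gh, hi

so the chain groups are C_0 ≅ Z^9, C_1 ≅ Z^12.

∂_1: C_1 → C_0 sends each edge [p,q] (with p < q) to q − p.
The resulting 9×12 matrix has rank 8, and its Smith normal form has invariant factors (1,1,1,1,1,1,1,1).

Reading off H_k = ker ∂_k / im ∂_{k+1}:

  H_0: rank C_0 − rank ∂_1 = 9 − 8 = 1, and the invariant factors of ∂_1 are all 1, so H_0 ≅ Z.
  H_1: rank ker ∂_1 − rank ∂_2 = (12 − 8) − 0 = 4, and there is no ∂_2, so H_1 ≅ Z^4.

As a check, the Euler characteristic is 9 − 12 = -3, which agrees with 1 − 4 = -3.
(K is a triangulation of a wedge of 4 circles.)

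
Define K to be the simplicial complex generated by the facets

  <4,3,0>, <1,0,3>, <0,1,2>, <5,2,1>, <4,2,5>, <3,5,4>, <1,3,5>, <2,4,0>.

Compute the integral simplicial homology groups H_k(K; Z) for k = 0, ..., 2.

Order the vertices as 0 < 1 < 2 < 3 < 4 < 5. Listing each simplex with vertices in this order, K has dimension 2 with simplices:

  0-simplices (6): [0], [1], [2], [3], [4], [5]
  1-simplices (12): [0,1], [0,2], [0,3], [0,4], [1,2], [1,3], [1,5], [2,4], [2,5], [3,4], [3,5], [4,5]
  2-simplices (8): [0,1,2], [0,1,3], [0,2,4], [0,3,4], [1,2,5], [1,3,5], [2,4,5], [3,4,5]

Hence C_0 ≅ Z^6, C_1 ≅ Z^12, C_2 ≅ Z^8.

Boundary ∂_1: C_1 → C_0 sends each edge [p,q] (with p < q) to q − p.
This gives a 6×12 integer matrix of rank 5; reducing to Smith normal form yields diagonal entries (1,1,1,1,1).

Boundary ∂_2: C_2 → C_1 maps a triangle to the signed sum of its edges. For instance
  ∂[1,3,5] = [3,5] − [1,5] + [1,3],
  ∂[3,4,5] = [4,5] − [3,5] + [3,4].
The resulting 12×8 matrix has rank 7, and its Smith normal form has invariant factors (1,1,1,1,1,1,1).

Reading off H_k = ker ∂_k / im ∂_{k+1}:

  H_0: rank C_0 − rank ∂_1 = 6 − 5 = 1, and the invariant factors of ∂_1 are all 1, so H_0 = Z.
  H_1: rank ker ∂_1 − rank ∂_2 = (12 − 5) − 7 = 0, and the invariant factors of ∂_2 are all 1, so H_1 = 0.
  H_2: rank ker ∂_2 − rank ∂_3 = (8 − 7) − 0 = 1, and there is no ∂_3, so H_2 = Z.

As a check, the Euler characteristic is 6 − 12 + 8 = 2, which agrees with 1 − 0 + 1 = 2.
(K is a triangulation of the 2-sphere S^2.)

H_0 ≅ Z,  H_1 = 0,  H_2 ≅ Z.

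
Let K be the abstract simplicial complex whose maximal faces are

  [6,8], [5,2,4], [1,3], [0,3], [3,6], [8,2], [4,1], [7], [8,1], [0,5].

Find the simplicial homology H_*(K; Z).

H_0 ≅ Z^2,  H_1 ≅ Z^3,  H_2 = 0.

Take the total order 0 < 1 < 2 < 3 < 4 < 5 < 6 < 7 < 8 on the vertex set. Then K (dimension 2) consists of the simplices:

  0-simplices (9): [0], [1], [2], [3], [4], [5], [6], [7], [8]
  1-simplices (11): [0,3], [0,5], [1,3], [1,4], [1,8], [2,4], [2,5], [2,8], [3,6], [4,5], [6,8]
  2-simplices (1): [2,4,5]

giving chain groups C_0 ≅ Z^9, C_1 ≅ Z^11, C_2 ≅ Z^1.

Boundary ∂_1: C_1 → C_0 maps an edge to its endpoints' difference, ∂[p,q] = q − p.
The resulting 9×11 matrix has rank 7, and its Smith normal form has invariant factors (1,1,1,1,1,1,1).

Boundary ∂_2: C_2 → C_1 acts by ∂[p,q,r] = [q,r] − [p,r] + [p,q]. For instance
  ∂[2,4,5] = [4,5] − [2,5] + [2,4].
The 11×1 boundary matrix has rank 1 and Smith normal form diag(1).

From H_k ≅ ker(∂_k) / im(∂_{k+1}) we obtain:

  H_0: rank C_0 − rank ∂_1 = 9 − 7 = 2, and the invariant factors of ∂_1 are all 1, so H_0 = Z^2.
  H_1: rank ker ∂_1 − rank ∂_2 = (11 − 7) − 1 = 3, and the invariant factors of ∂_2 are all 1, so H_1 = Z^3.
  H_2: rank ker ∂_2 − rank ∂_3 = (1 − 1) − 0 = 0, and there is no ∂_3, so H_2 = 0.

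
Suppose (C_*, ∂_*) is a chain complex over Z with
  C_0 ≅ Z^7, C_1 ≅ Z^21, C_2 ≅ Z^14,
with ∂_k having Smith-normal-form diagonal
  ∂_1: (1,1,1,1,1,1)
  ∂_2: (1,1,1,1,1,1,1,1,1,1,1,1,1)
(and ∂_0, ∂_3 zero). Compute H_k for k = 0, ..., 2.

H_0 = Z,  H_1 = Z^2,  H_2 = Z.

H_0: b_0 = 7 − 0 − 6 = 1; torsion from ∂_1 factors > 1: none. So H_0 = Z.
H_1: b_1 = 21 − 6 − 13 = 2; torsion from ∂_2 factors > 1: none. So H_1 = Z^2.
H_2: b_2 = 14 − 13 − 0 = 1; torsion from ∂_3 factors > 1: none. So H_2 = Z.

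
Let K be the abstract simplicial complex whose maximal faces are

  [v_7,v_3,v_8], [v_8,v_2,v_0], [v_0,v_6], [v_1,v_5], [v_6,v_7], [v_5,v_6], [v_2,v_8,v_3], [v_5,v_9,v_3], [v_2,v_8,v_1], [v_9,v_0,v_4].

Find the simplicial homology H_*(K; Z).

H_0 ≅ Z,  H_1 ≅ Z^4,  H_2 = 0.

We work with the vertex ordering v_0 < v_1 < v_2 < v_3 < v_4 < v_5 < v_6 < v_7 < v_8 < v_9. The simplices of K, each written with vertices in increasing order, are:

  0-simplices (10): [v_0], [v_1], [v_2], [v_3], [v_4], [v_5], [v_6], [v_7], [v_8], [v_9]
  1-simplices (19): (19 of them)
  2-simplices (6): [v_0,v_2,v_8], [v_0,v_4,v_9], [v_1,v_2,v_8], [v_2,v_3,v_8], [v_3,v_5,v_9], [v_3,v_7,v_8]

so the chain groups are C_0 ≅ Z^10, C_1 ≅ Z^19, C_2 ≅ Z^6.

∂_1: C_1 → C_0 is given by ∂[p,q] = [q] − [p].
This gives a 10×19 integer matrix of rank 9; reducing to Smith normal form yields diagonal entries (1,1,1,1,1,1,1,1,1).

Boundary ∂_2: C_2 → C_1 maps a triangle to the signed sum of its edges. For instance
  ∂[v_1,v_2,v_8] = [v_2,v_8] − [v_1,v_8] + [v_1,v_2],
  ∂[v_3,v_7,v_8] = [v_7,v_8] − [v_3,v_8] + [v_3,v_7].
The 19×6 boundary matrix has rank 6 and Smith normal form diag(1,1,1,1,1,1).

From H_k ≅ ker(∂_k) / im(∂_{k+1}) we obtain:

  H_0: rank C_0 − rank ∂_1 = 10 − 9 = 1, and the invariant factors of ∂_1 are all 1, so H_0 ≅ Z.
  H_1: rank ker ∂_1 − rank ∂_2 = (19 − 9) − 6 = 4, and the invariant factors of ∂_2 are all 1, so H_1 ≅ Z^4.
  H_2: rank ker ∂_2 − rank ∂_3 = (6 − 6) − 0 = 0, and there is no ∂_3, so H_2 ≅ 0.

As a check, the Euler characteristic is 10 − 19 + 6 = -3, which agrees with 1 − 4 + 0 = -3.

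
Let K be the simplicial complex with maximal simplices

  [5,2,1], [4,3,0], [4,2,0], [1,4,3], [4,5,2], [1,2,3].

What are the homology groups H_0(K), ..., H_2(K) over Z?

Fix the vertex order 0 < 1 < 2 < 3 < 4 < 5 and write every simplex with vertices in increasing order. Then dim K = 2 and the simplices of K are:

  0-simplices (6): [0], [1], [2], [3], [4], [5]
  1-simplices (12): [0,2], [0,3], [0,4], [1,2], [1,3], [1,4], [1,5], [2,3], [2,4], [2,5], [3,4], [4,5]
  2-simplices (6): [0,2,4], [0,3,4], [1,2,3], [1,2,5], [1,3,4], [2,4,5]

giving chain groups C_0 ≅ Z^6, C_1 ≅ Z^12, C_2 ≅ Z^6.

Boundary ∂_1: C_1 → C_0 maps an edge to its endpoints' difference, ∂[p,q] = q − p. For instance
  ∂[0,3] = [3] − [0].
The 6×12 boundary matrix has rank 5 and Smith normal form diag(1,1,1,1,1).

∂_2: C_2 → C_1 acts by ∂[p,q,r] = [q,r] − [p,r] + [p,q]. For instance
  ∂[2,4,5] = [4,5] − [2,5] + [2,4],
  ∂[0,2,4] = [2,4] − [0,4] + [0,2].
The resulting 12×6 matrix has rank 6, and its Smith normal form has invariant factors (1,1,1,1,1,1).

Computing H_k = (kernel of ∂_k) / (image of ∂_{k+1}):

  H_0: rank C_0 − rank ∂_1 = 6 − 5 = 1, and the invariant factors of ∂_1 are all 1, so H_0 = Z.
  H_1: rank ker ∂_1 − rank ∂_2 = (12 − 5) − 6 = 1, and the invariant factors of ∂_2 are all 1, so H_1 = Z.
  H_2: rank ker ∂_2 − rank ∂_3 = (6 − 6) − 0 = 0, and there is no ∂_3, so H_2 = 0.

H_0 = Z,  H_1 = Z,  H_2 = 0.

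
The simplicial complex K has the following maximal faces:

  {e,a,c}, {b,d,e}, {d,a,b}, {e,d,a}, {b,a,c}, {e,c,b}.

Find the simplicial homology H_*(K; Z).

We work with the vertex ordering a < b < c < d < e. The simplices of K, each written with vertices in increasing order, are:

  0-simplices (5): a, b, c, d, e
  1-simplices (9): ab, ac, ad, ae, bc, bd, be, ce, de
  2-simplices (6): abc, abd, ace, ade, bce, bde

giving chain groups C_0 ≅ Z^5, C_1 ≅ Z^9, C_2 ≅ Z^6.

∂_1: C_1 → C_0 sends each edge [p,q] (with p < q) to q − p. For instance
  ∂ab = b − a.
The resulting 5×9 matrix has rank 4, and its Smith normal form has invariant factors (1,1,1,1).

Boundary ∂_2: C_2 → C_1 sends each 2-simplex [p,q,r] to [q,r] − [p,r] + [p,q]. For instance
  ∂abd = bd − ad + ab,
  ∂abc = bc − ac + ab.
The 9×6 boundary matrix has rank 5 and Smith normal form diag(1,1,1,1,1).

From H_k ≅ ker(∂_k) / im(∂_{k+1}) we obtain:

  H_0: rank C_0 − rank ∂_1 = 5 − 4 = 1, and the invariant factors of ∂_1 are all 1, so H_0 = Z.
  H_1: rank ker ∂_1 − rank ∂_2 = (9 − 4) − 5 = 0, and the invariant factors of ∂_2 are all 1, so H_1 = 0.
  H_2: rank ker ∂_2 − rank ∂_3 = (6 − 5) − 0 = 1, and there is no ∂_3, so H_2 = Z.

H_0 ≅ Z,  H_1 = 0,  H_2 ≅ Z.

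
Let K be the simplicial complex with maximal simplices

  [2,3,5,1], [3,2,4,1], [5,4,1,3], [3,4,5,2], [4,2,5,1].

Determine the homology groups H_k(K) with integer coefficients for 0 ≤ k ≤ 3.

Order the vertices as 1 < 2 < 3 < 4 < 5. Listing each simplex with vertices in this order, K has dimension 3 with simplices:

  0-simplices (5): [1], [2], [3], [4], [5]
  1-simplices (10): [1,2], [1,3], [1,4], [1,5], [2,3], [2,4], [2,5], [3,4], [3,5], [4,5]
  2-simplices (10): [1,2,3], [1,2,4], [1,2,5], [1,3,4], [1,3,5], [1,4,5], [2,3,4], [2,3,5], [2,4,5], [3,4,5]
  3-simplices (5): [1,2,3,4], [1,2,3,5], [1,2,4,5], [1,3,4,5], [2,3,4,5]

giving chain groups C_0 ≅ Z^5, C_1 ≅ Z^10, C_2 ≅ Z^10, C_3 ≅ Z^5.

The boundary map ∂_1: C_1 → C_0 sends each edge [p,q] (with p < q) to q − p.
The resulting 5×10 matrix has rank 4, and its Smith normal form has invariant factors (1,1,1,1).

The boundary map ∂_2: C_2 → C_1 sends each 2-simplex [p,q,r] to [q,r] − [p,r] + [p,q]. For instance
  ∂[2,4,5] = [4,5] − [2,5] + [2,4],
  ∂[1,2,3] = [2,3] − [1,3] + [1,2].
This gives a 10×10 integer matrix of rank 6; reducing to Smith normal form yields diagonal entries (1,1,1,1,1,1).

Boundary ∂_3: C_3 → C_2 sends each 3-simplex σ to the alternating sum Σ_i (−1)^i (σ with its i-th vertex removed). For instance
  ∂[1,3,4,5] = [3,4,5] − [1,4,5] + [1,3,5] − [1,3,4],
  ∂[2,3,4,5] = [3,4,5] − [2,4,5] + [2,3,5] − [2,3,4].
As a 10×5 matrix over Z this has rank 4, with invariant factors (1,1,1,1).

Reading off H_k = ker ∂_k / im ∂_{k+1}:

  H_0: rank C_0 − rank ∂_1 = 5 − 4 = 1, and the invariant factors of ∂_1 are all 1, so H_0 ≅ Z.
  H_1: rank ker ∂_1 − rank ∂_2 = (10 − 4) − 6 = 0, and the invariant factors of ∂_2 are all 1, so H_1 ≅ 0.
  H_2: rank ker ∂_2 − rank ∂_3 = (10 − 6) − 4 = 0, and the invariant factors of ∂_3 are all 1, so H_2 ≅ 0.
  H_3: rank ker ∂_3 − rank ∂_4 = (5 − 4) − 0 = 1, and there is no ∂_4, so H_3 ≅ Z.

(K is a triangulation of the 3-sphere S^3.)

H_0 ≅ Z,  H_1 = 0,  H_2 = 0,  H_3 ≅ Z.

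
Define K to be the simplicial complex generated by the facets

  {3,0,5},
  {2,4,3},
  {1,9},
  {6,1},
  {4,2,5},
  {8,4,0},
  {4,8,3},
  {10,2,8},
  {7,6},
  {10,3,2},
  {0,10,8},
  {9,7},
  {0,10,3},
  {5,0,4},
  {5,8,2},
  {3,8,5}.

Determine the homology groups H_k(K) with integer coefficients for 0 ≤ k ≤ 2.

Order the vertices as 0 < 1 < 2 < 3 < 4 < 5 < 6 < 7 < 8 < 9 < 10. Listing each simplex with vertices in this order, K has dimension 2 with simplices:

  0-simplices (11): [0], [1], [2], [3], [4], [5], [6], [7], [8], [9], [10]
  1-simplices (22): [0,3], [0,4], [0,5], [0,8], [0,10], [1,6], [1,9], [2,3], [2,4], [2,5], [2,8], [2,10], [3,4], [3,5], [3,8], [3,10], [4,5], [4,8], [5,8], [6,7], [7,9], [8,10]
  2-simplices (12): [0,3,5], [0,3,10], [0,4,5], [0,4,8], [0,8,10], [2,3,4], [2,3,10], [2,4,5], [2,5,8], [2,8,10], [3,4,8], [3,5,8]

giving chain groups C_0 ≅ Z^11, C_1 ≅ Z^22, C_2 ≅ Z^12.

∂_1: C_1 → C_0 maps an edge to its endpoints' difference, ∂[p,q] = q − p.
This gives a 11×22 integer matrix of rank 9; reducing to Smith normal form yields diagonal entries (1,1,1,1,1,1,1,1,1).

The boundary map ∂_2: C_2 → C_1 maps a triangle to the signed sum of its edges. For instance
  ∂[2,8,10] = [8,10] − [2,10] + [2,8],
  ∂[0,8,10] = [8,10] − [0,10] + [0,8].
The 22×12 boundary matrix has rank 12 and Smith normal form diag(1,1,1,1,1,1,1,1,1,1,1,2).

From H_k ≅ ker(∂_k) / im(∂_{k+1}) we obtain:

  H_0: rank C_0 − rank ∂_1 = 11 − 9 = 2, and the invariant factors of ∂_1 are all 1, so H_0 = Z^2.
  H_1: rank ker ∂_1 − rank ∂_2 = (22 − 9) − 12 = 1, and ∂_2 has invariant factor 2 > 1, so H_1 = Z × Z/2.
  H_2: rank ker ∂_2 − rank ∂_3 = (12 − 12) − 0 = 0, and there is no ∂_3, so H_2 = 0.

H_0 = Z^2,  H_1 = Z × Z/2,  H_2 = 0.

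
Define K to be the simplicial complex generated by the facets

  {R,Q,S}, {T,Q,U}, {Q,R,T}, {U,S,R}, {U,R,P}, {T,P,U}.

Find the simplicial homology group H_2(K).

Take the total order P < Q < R < S < T < U on the vertex set. Then K (dimension 2) consists of the simplices:

  0-simplices (6): P, Q, R, S, T, U
  1-simplices (12): PR, PT, PU, QR, QS, QT, QU, RS, RT, RU, SU, TU
  2-simplices (6): PRU, PTU, QRS, QRT, QTU, RSU

Hence C_0 ≅ Z^6, C_1 ≅ Z^12, C_2 ≅ Z^6.

The boundary map ∂_1: C_1 → C_0 maps an edge to its endpoints' difference, ∂[p,q] = q − p. For instance
  ∂TU = U − T.
The 6×12 boundary matrix has rank 5 and Smith normal form diag(1,1,1,1,1).

Boundary ∂_2: C_2 → C_1 maps a triangle to the signed sum of its edges. For instance
  ∂RSU = SU − RU + RS,
  ∂QRS = RS − QS + QR.
The resulting 12×6 matrix has rank 6, and its Smith normal form has invariant factors (1,1,1,1,1,1).

Reading off H_k = ker ∂_k / im ∂_{k+1}:

  H_2: rank ker ∂_2 − rank ∂_3 = (6 − 6) − 0 = 0, and there is no ∂_3, so H_2 = 0.

(K is a triangulation of the cylinder S^1 x I.)

H_2 = 0.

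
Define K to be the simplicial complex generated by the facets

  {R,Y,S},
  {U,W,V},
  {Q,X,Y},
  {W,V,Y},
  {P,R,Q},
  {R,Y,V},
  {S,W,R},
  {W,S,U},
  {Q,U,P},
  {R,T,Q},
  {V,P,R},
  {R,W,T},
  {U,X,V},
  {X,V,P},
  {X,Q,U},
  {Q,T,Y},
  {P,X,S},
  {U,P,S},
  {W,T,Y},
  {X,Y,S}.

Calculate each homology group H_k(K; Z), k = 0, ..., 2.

H_0 = Z,  H_1 = Z × Z/2,  H_2 = 0.

K has 10 vertices, 30 edges, 20 triangles.
rank ∂_0 = 0, rank ∂_1 = 9 ⇒ b_0 = 10 − 0 − 9 = 1; all invariant factors of ∂_1 are 1 so no torsion. So H_0 = Z.
rank ∂_1 = 9, rank ∂_2 = 20 ⇒ b_1 = 30 − 9 − 20 = 1; ∂_2 has invariant factor(s) [2] giving torsion. So H_1 = Z × Z/2.
rank ∂_2 = 20, rank ∂_3 = 0 ⇒ b_2 = 20 − 20 − 0 = 0. So H_2 = 0.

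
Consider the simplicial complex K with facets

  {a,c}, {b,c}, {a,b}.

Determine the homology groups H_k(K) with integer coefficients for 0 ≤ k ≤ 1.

We work with the vertex ordering a < b < c. The simplices of K, each written with vertices in increasing order, are:

  0-simplices (3): a, b, c
  1-simplices (3): ab, ac, bc

so the chain groups are C_0 ≅ Z^3, C_1 ≅ Z^3.

∂_1: C_1 → C_0 is given by ∂[p,q] = [q] − [p]. For instance
  ∂ab = b − a.
This gives a 3×3 integer matrix of rank 2; reducing to Smith normal form yields diagonal entries (1,1).

From H_k ≅ ker(∂_k) / im(∂_{k+1}) we obtain:

  H_0: rank C_0 − rank ∂_1 = 3 − 2 = 1, and the invariant factors of ∂_1 are all 1, so H_0 = Z.
  H_1: rank ker ∂_1 − rank ∂_2 = (3 − 2) − 0 = 1, and there is no ∂_2, so H_1 = Z.

H_0 ≅ Z,  H_1 ≅ Z.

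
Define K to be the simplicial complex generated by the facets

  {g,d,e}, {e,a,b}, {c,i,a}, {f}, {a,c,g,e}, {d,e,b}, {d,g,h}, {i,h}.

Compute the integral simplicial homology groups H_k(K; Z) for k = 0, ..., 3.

Fix the vertex order a < b < c < d < e < f < g < h < i and write every simplex with vertices in increasing order. Then dim K = 3 and the simplices of K are:

  0-simplices (9): a, b, c, d, e, f, g, h, i
  1-simplices (16): ab, ac, ae, ag, ai, bd, be, ce, cg, ci, de, dg, dh, eg, gh, hi
  2-simplices (9): abe, ace, acg, aci, aeg, bde, ceg, deg, dgh
  3-simplices (1): aceg

giving chain groups C_0 ≅ Z^9, C_1 ≅ Z^16, C_2 ≅ Z^9, C_3 ≅ Z^1.

Boundary ∂_1: C_1 → C_0 is given by ∂[p,q] = [q] − [p]. For instance
  ∂hi = i − h.
The 9×16 boundary matrix has rank 7 and Smith normal form diag(1,1,1,1,1,1,1).

The boundary map ∂_2: C_2 → C_1 acts by ∂[p,q,r] = [q,r] − [p,r] + [p,q]. For instance
  ∂abe = be − ae + ab,
  ∂deg = eg − dg + de.
The resulting 16×9 matrix has rank 8, and its Smith normal form has invariant factors (1,1,1,1,1,1,1,1).

The boundary map ∂_3: C_3 → C_2 sends each 3-simplex σ to the alternating sum Σ_i (−1)^i (σ with its i-th vertex removed). For instance
  ∂aceg = ceg − aeg + acg − ace.
The resulting 9×1 matrix has rank 1, and its Smith normal form has invariant factors (1).

Reading off H_k = ker ∂_k / im ∂_{k+1}:

  H_0: rank C_0 − rank ∂_1 = 9 − 7 = 2, and the invariant factors of ∂_1 are all 1, so H_0 = Z^2.
  H_1: rank ker ∂_1 − rank ∂_2 = (16 − 7) − 8 = 1, and the invariant factors of ∂_2 are all 1, so H_1 = Z.
  H_2: rank ker ∂_2 − rank ∂_3 = (9 − 8) − 1 = 0, and the invariant factors of ∂_3 are all 1, so H_2 = 0.
  H_3: rank ker ∂_3 − rank ∂_4 = (1 − 1) − 0 = 0, and there is no ∂_4, so H_3 = 0.

As a check, the Euler characteristic is 9 − 16 + 9 − 1 = 1, which agrees with 2 − 1 + 0 − 0 = 1.

H_0 ≅ Z^2,  H_1 ≅ Z,  H_2 = 0,  H_3 = 0.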